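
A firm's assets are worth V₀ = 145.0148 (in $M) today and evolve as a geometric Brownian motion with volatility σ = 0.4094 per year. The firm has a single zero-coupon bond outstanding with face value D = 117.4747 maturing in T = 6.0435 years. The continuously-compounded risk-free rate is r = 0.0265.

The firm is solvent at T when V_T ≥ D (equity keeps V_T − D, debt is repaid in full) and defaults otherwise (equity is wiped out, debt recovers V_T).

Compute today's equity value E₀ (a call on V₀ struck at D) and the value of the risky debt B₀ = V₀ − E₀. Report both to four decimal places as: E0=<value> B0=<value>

d₁ = [ln(V₀/D) + (r + σ²/2)T] / (σ√T)
   = [ln(145.0148/117.4747) + (0.0265 + 0.5·0.4094²)·6.0435] / (0.4094·√6.0435)
   = [0.210613 + 0.666623] / 1.006450 = 0.871614
d₂ = d₁ − σ√T = 0.871614 − 1.006450 = -0.134835
N(d₁) = 0.808291,  N(d₂) = 0.446371,  e^(−rT) = 0.852014
E₀ = V₀·N(d₁) − D·e^(−rT)·N(d₂)
   = 145.0148·0.808291 − 117.4747·0.852014·0.446371 = 72.536805
B₀ = V₀ − E₀ = 145.0148 − 72.536805 = 72.477995

E0=72.5368 B0=72.4780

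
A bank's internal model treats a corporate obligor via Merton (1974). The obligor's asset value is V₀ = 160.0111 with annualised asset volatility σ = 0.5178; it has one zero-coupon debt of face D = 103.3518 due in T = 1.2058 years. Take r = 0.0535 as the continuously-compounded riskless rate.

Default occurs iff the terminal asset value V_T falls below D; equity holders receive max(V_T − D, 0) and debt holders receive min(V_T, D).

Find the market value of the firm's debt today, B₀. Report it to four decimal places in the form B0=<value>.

d₁ = [ln(V₀/D) + (r + σ²/2)T] / (σ√T)
   = [ln(160.0111/103.3518) + (0.0535 + 0.5·0.5178²)·1.2058] / (0.5178·√1.2058)
   = [0.437104 + 0.226158] / 0.568591 = 1.166503
d₂ = d₁ − σ√T = 1.166503 − 0.568591 = 0.597912
N(d₁) = 0.878294,  N(d₂) = 0.725051,  e^(−rT) = 0.937526
E₀ = V₀·N(d₁) − D·e^(−rT)·N(d₂)
   = 160.0111·0.878294 − 103.3518·0.937526·0.725051 = 70.283027
B₀ = V₀ − E₀ = 160.0111 − 70.283027 = 89.728073

B0=89.7281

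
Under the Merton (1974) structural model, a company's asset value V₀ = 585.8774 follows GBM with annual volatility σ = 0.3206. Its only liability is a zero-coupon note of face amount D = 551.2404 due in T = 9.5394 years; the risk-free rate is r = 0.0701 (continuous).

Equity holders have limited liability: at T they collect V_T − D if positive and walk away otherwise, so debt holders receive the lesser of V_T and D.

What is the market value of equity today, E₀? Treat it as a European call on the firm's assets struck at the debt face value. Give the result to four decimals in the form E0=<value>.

d₁ = [ln(V₀/D) + (r + σ²/2)T] / (σ√T)
   = [ln(585.8774/551.2404) + (0.0701 + 0.5·0.3206²)·9.5394] / (0.3206·√9.5394)
   = [0.060940 + 1.158963] / 0.990203 = 1.231972
d₂ = d₁ − σ√T = 1.231972 − 0.990203 = 0.241770
N(d₁) = 0.891020,  N(d₂) = 0.595521,  e^(−rT) = 0.512368
E₀ = V₀·N(d₁) − D·e^(−rT)·N(d₂)
   = 585.8774·0.891020 − 551.2404·0.512368·0.595521 = 353.830969

E0=353.8310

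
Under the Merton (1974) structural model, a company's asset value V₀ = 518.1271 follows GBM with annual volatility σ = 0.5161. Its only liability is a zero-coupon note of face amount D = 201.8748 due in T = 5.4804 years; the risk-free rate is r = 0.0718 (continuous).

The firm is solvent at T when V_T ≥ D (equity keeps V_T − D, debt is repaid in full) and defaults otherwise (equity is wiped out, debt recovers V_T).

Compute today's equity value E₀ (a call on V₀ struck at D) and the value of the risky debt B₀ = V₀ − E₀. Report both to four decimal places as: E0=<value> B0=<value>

d₁ = [ln(V₀/D) + (r + σ²/2)T] / (σ√T)
   = [ln(518.1271/201.8748) + (0.0718 + 0.5·0.5161²)·5.4804] / (0.5161·√5.4804)
   = [0.942573 + 1.123370] / 1.208203 = 1.709930
d₂ = d₁ − σ√T = 1.709930 − 1.208203 = 0.501727
N(d₁) = 0.956361,  N(d₂) = 0.692070,  e^(−rT) = 0.674696
E₀ = V₀·N(d₁) − D·e^(−rT)·N(d₂)
   = 518.1271·0.956361 − 201.8748·0.674696·0.692070 = 401.253503
B₀ = V₀ − E₀ = 518.1271 − 401.253503 = 116.873597

E0=401.2535 B0=116.8736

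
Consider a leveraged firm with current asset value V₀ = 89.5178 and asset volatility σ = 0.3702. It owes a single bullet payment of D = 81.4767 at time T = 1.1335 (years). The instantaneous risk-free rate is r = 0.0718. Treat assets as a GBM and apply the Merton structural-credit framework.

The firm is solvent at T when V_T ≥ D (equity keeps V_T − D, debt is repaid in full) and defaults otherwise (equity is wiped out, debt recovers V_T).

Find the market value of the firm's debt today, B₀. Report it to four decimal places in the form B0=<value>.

B0=68.2195

d₁ = [ln(V₀/D) + (r + σ²/2)T] / (σ√T)
   = [ln(89.5178/81.4767) + (0.0718 + 0.5·0.3702²)·1.1335] / (0.3702·√1.1335)
   = [0.094120 + 0.159057] / 0.394137 = 0.642360
d₂ = d₁ − σ√T = 0.642360 − 0.394137 = 0.248223
N(d₁) = 0.739680,  N(d₂) = 0.598019,  e^(−rT) = 0.921838
E₀ = V₀·N(d₁) − D·e^(−rT)·N(d₂)
   = 89.5178·0.739680 − 81.4767·0.921838·0.598019 = 21.298322
B₀ = V₀ − E₀ = 89.5178 − 21.298322 = 68.219478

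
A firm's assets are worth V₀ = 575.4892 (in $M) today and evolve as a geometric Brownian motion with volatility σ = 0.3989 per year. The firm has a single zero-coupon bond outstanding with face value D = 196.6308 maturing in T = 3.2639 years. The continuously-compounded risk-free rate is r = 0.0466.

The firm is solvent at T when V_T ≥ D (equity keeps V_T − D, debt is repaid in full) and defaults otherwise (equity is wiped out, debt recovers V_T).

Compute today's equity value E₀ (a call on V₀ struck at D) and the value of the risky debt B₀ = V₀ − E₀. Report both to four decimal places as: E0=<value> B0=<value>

E0=410.5042 B0=164.9850

d₁ = [ln(V₀/D) + (r + σ²/2)T] / (σ√T)
   = [ln(575.4892/196.6308) + (0.0466 + 0.5·0.3989²)·3.2639] / (0.3989·√3.2639)
   = [1.073893 + 0.411776] / 0.720663 = 2.061529
d₂ = d₁ − σ√T = 2.061529 − 0.720663 = 1.340865
N(d₁) = 0.980374,  N(d₂) = 0.910018,  e^(−rT) = 0.858904
E₀ = V₀·N(d₁) − D·e^(−rT)·N(d₂)
   = 575.4892·0.980374 − 196.6308·0.858904·0.910018 = 410.504233
B₀ = V₀ − E₀ = 575.4892 − 410.504233 = 164.984967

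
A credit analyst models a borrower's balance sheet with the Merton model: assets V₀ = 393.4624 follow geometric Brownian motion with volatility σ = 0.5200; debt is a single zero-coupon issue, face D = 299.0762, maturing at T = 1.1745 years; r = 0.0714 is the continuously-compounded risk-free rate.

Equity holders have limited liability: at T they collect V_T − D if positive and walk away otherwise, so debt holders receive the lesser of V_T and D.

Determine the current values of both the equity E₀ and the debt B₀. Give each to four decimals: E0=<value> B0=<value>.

d₁ = [ln(V₀/D) + (r + σ²/2)T] / (σ√T)
   = [ln(393.4624/299.0762) + (0.0714 + 0.5·0.5200²)·1.1745] / (0.5200·√1.1745)
   = [0.274287 + 0.242652] / 0.563547 = 0.917296
d₂ = d₁ − σ√T = 0.917296 − 0.563547 = 0.353749
N(d₁) = 0.820506,  N(d₂) = 0.638236,  e^(−rT) = 0.919561
E₀ = V₀·N(d₁) − D·e^(−rT)·N(d₂)
   = 393.4624·0.820506 − 299.0762·0.919561·0.638236 = 147.311337
B₀ = V₀ − E₀ = 393.4624 − 147.311337 = 246.151063

E0=147.3113 B0=246.1511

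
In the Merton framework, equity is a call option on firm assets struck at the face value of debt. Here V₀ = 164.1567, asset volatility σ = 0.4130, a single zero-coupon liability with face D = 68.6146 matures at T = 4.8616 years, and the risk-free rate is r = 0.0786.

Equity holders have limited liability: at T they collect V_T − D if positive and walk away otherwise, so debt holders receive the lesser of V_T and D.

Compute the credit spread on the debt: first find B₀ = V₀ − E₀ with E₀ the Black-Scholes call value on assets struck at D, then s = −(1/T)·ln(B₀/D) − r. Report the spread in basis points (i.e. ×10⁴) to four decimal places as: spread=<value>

spread=129.6079

d₁ = [ln(V₀/D) + (r + σ²/2)T] / (σ√T)
   = [ln(164.1567/68.6146) + (0.0786 + 0.5·0.4130²)·4.8616] / (0.4130·√4.8616)
   = [0.872316 + 0.796741] / 0.910625 = 1.832869
d₂ = d₁ − σ√T = 1.832869 − 0.910625 = 0.922244
N(d₁) = 0.966589,  N(d₂) = 0.821799,  e^(−rT) = 0.682412
E₀ = V₀·N(d₁) − D·e^(−rT)·N(d₂)
   = 164.1567·0.966589 − 68.6146·0.682412·0.821799 = 120.192600
B₀ = V₀ − E₀ = 164.1567 − 120.192600 = 43.964100
spread = −(1/T)·ln(B₀/D) − r = −(1/4.8616)·ln(43.964100/68.6146) − 0.0786 = 0.01296079
in basis points: 0.01296079 × 10⁴ = 129.6079 bp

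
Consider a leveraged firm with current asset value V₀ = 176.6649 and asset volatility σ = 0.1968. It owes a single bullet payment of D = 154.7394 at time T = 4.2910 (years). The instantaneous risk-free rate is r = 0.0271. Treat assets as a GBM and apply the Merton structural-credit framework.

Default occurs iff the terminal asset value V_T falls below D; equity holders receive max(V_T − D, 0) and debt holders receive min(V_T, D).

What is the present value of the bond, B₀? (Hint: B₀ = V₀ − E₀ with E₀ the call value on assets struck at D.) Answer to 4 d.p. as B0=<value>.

B0=127.3216

d₁ = [ln(V₀/D) + (r + σ²/2)T] / (σ√T)
   = [ln(176.6649/154.7394) + (0.0271 + 0.5·0.1968²)·4.2910] / (0.1968·√4.2910)
   = [0.132512 + 0.199382] / 0.407666 = 0.814133
d₂ = d₁ − σ√T = 0.814133 − 0.407666 = 0.406467
N(d₁) = 0.792216,  N(d₂) = 0.657800,  e^(−rT) = 0.890220
E₀ = V₀·N(d₁) − D·e^(−rT)·N(d₂)
   = 176.6649·0.792216 − 154.7394·0.890220·0.657800 = 49.343264
B₀ = V₀ − E₀ = 176.6649 − 49.343264 = 127.321636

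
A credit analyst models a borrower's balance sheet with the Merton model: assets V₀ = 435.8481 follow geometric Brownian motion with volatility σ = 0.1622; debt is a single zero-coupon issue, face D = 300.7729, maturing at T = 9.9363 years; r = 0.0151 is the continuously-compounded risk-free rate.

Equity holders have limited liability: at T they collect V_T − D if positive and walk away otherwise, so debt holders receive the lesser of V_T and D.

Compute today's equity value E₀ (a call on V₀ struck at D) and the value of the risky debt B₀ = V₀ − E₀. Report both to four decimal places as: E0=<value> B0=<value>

d₁ = [ln(V₀/D) + (r + σ²/2)T] / (σ√T)
   = [ln(435.8481/300.7729) + (0.0151 + 0.5·0.1622²)·9.9363] / (0.1622·√9.9363)
   = [0.370938 + 0.280744] / 0.511285 = 1.274597
d₂ = d₁ − σ√T = 1.274597 − 0.511285 = 0.763312
N(d₁) = 0.898774,  N(d₂) = 0.777361,  e^(−rT) = 0.860675
E₀ = V₀·N(d₁) − D·e^(−rT)·N(d₂)
   = 435.8481·0.898774 − 300.7729·0.860675·0.777361 = 190.495183
B₀ = V₀ − E₀ = 435.8481 − 190.495183 = 245.352917

E0=190.4952 B0=245.3529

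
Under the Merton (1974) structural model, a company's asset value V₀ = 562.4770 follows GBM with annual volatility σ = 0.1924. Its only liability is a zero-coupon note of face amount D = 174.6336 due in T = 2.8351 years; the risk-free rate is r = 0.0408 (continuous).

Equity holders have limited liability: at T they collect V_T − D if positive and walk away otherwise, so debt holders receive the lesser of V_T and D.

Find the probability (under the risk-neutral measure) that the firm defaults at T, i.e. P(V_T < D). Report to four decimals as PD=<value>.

PD=0.0001

d₁ = [ln(V₀/D) + (r + σ²/2)T] / (σ√T)
   = [ln(562.4770/174.6336) + (0.0408 + 0.5·0.1924²)·2.8351] / (0.1924·√2.8351)
   = [1.169660 + 0.168147] / 0.323958 = 4.129563
d₂ = d₁ − σ√T = 4.129563 − 0.323958 = 3.805605
risk-neutral PD = N(−d₂) = N(-3.805605) = 0.000071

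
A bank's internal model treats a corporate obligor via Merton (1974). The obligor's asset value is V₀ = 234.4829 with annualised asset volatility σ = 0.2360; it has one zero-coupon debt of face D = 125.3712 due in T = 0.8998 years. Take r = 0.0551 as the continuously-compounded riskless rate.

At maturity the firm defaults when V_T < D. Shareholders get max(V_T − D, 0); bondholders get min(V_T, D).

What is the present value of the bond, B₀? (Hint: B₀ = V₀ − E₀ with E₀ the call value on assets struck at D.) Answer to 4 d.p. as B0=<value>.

B0=119.2937

d₁ = [ln(V₀/D) + (r + σ²/2)T] / (σ√T)
   = [ln(234.4829/125.3712) + (0.0551 + 0.5·0.2360²)·0.8998] / (0.2360·√0.8998)
   = [0.626104 + 0.074637] / 0.223864 = 3.130200
d₂ = d₁ − σ√T = 3.130200 − 0.223864 = 2.906336
N(d₁) = 0.999127,  N(d₂) = 0.998172,  e^(−rT) = 0.951630
E₀ = V₀·N(d₁) − D·e^(−rT)·N(d₂)
   = 234.4829·0.999127 − 125.3712·0.951630·0.998172 = 115.189246
B₀ = V₀ − E₀ = 234.4829 − 115.189246 = 119.293654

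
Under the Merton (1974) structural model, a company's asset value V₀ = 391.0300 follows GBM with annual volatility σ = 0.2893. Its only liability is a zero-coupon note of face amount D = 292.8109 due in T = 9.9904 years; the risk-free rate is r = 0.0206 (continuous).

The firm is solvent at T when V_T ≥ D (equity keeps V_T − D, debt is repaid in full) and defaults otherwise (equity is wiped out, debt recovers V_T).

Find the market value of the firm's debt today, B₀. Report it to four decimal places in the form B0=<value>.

d₁ = [ln(V₀/D) + (r + σ²/2)T] / (σ√T)
   = [ln(391.0300/292.8109) + (0.0206 + 0.5·0.2893²)·9.9904] / (0.2893·√9.9904)
   = [0.289257 + 0.623873] / 0.914408 = 0.998603
d₂ = d₁ − σ√T = 0.998603 − 0.914408 = 0.084195
N(d₁) = 0.841006,  N(d₂) = 0.533549,  e^(−rT) = 0.813994
E₀ = V₀·N(d₁) − D·e^(−rT)·N(d₂)
   = 391.0300·0.841006 − 292.8109·0.813994·0.533549 = 201.689217
B₀ = V₀ − E₀ = 391.0300 − 201.689217 = 189.340783

B0=189.3408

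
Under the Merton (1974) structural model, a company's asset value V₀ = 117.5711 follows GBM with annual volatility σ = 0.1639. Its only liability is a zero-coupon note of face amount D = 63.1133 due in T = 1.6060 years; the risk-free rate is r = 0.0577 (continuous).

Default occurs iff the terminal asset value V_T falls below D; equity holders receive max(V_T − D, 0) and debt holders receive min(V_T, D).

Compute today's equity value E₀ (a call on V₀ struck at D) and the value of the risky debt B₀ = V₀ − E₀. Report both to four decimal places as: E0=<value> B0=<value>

E0=60.0447 B0=57.5264

d₁ = [ln(V₀/D) + (r + σ²/2)T] / (σ√T)
   = [ln(117.5711/63.1133) + (0.0577 + 0.5·0.1639²)·1.6060] / (0.1639·√1.6060)
   = [0.622112 + 0.114237] / 0.207707 = 3.545129
d₂ = d₁ − σ√T = 3.545129 − 0.207707 = 3.337422
N(d₁) = 0.999804,  N(d₂) = 0.999577,  e^(−rT) = 0.911498
E₀ = V₀·N(d₁) − D·e^(−rT)·N(d₂)
   = 117.5711·0.999804 − 63.1133·0.911498·0.999577 = 60.044726
B₀ = V₀ − E₀ = 117.5711 − 60.044726 = 57.526374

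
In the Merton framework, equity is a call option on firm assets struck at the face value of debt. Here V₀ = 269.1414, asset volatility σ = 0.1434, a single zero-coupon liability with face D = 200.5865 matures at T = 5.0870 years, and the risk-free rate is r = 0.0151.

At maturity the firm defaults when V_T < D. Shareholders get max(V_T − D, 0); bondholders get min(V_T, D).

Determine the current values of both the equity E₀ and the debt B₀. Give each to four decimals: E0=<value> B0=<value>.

d₁ = [ln(V₀/D) + (r + σ²/2)T] / (σ√T)
   = [ln(269.1414/200.5865) + (0.0151 + 0.5·0.1434²)·5.0870] / (0.1434·√5.0870)
   = [0.293991 + 0.129117] / 0.323430 = 1.308193
d₂ = d₁ − σ√T = 1.308193 − 0.323430 = 0.984763
N(d₁) = 0.904596,  N(d₂) = 0.837630,  e^(−rT) = 0.926062
E₀ = V₀·N(d₁) − D·e^(−rT)·N(d₂)
   = 269.1414·0.904596 − 200.5865·0.926062·0.837630 = 87.869820
B₀ = V₀ − E₀ = 269.1414 − 87.869820 = 181.271580

E0=87.8698 B0=181.2716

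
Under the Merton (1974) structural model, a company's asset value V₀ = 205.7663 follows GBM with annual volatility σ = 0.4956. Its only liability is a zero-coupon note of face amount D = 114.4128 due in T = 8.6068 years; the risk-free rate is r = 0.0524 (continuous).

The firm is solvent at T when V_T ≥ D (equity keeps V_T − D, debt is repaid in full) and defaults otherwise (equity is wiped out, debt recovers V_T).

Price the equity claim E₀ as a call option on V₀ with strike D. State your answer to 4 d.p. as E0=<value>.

E0=154.3132

d₁ = [ln(V₀/D) + (r + σ²/2)T] / (σ√T)
   = [ln(205.7663/114.4128) + (0.0524 + 0.5·0.4956²)·8.6068] / (0.4956·√8.6068)
   = [0.586928 + 1.507995] / 1.453959 = 1.440840
d₂ = d₁ − σ√T = 1.440840 − 1.453959 = -0.013119
N(d₁) = 0.925185,  N(d₂) = 0.494767,  e^(−rT) = 0.636993
E₀ = V₀·N(d₁) − D·e^(−rT)·N(d₂)
   = 205.7663·0.925185 − 114.4128·0.636993·0.494767 = 154.313242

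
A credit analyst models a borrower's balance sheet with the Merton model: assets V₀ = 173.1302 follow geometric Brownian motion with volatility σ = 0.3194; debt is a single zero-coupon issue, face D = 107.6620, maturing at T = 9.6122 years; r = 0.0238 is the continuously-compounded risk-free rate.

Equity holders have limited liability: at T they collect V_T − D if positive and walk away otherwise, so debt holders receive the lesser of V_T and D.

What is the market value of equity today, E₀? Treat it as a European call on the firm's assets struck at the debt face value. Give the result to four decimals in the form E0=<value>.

E0=103.2712

d₁ = [ln(V₀/D) + (r + σ²/2)T] / (σ√T)
   = [ln(173.1302/107.6620) + (0.0238 + 0.5·0.3194²)·9.6122] / (0.3194·√9.6122)
   = [0.475047 + 0.719071] / 0.990253 = 1.205872
d₂ = d₁ − σ√T = 1.205872 − 0.990253 = 0.215618
N(d₁) = 0.886067,  N(d₂) = 0.585357,  e^(−rT) = 0.795511
E₀ = V₀·N(d₁) − D·e^(−rT)·N(d₂)
   = 173.1302·0.886067 − 107.6620·0.795511·0.585357 = 103.271164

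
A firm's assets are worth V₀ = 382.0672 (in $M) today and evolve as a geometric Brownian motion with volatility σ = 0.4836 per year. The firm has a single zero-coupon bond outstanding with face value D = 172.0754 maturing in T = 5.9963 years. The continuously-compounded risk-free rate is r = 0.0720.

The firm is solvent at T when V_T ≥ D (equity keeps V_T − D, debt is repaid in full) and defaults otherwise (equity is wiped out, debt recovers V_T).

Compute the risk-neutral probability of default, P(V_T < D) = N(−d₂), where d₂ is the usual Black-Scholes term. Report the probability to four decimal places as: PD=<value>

PD=0.3278

d₁ = [ln(V₀/D) + (r + σ²/2)T] / (σ√T)
   = [ln(382.0672/172.0754) + (0.0720 + 0.5·0.4836²)·5.9963] / (0.4836·√5.9963)
   = [0.797664 + 1.132908] / 1.184208 = 1.630264
d₂ = d₁ − σ√T = 1.630264 − 1.184208 = 0.446056
risk-neutral PD = N(−d₂) = N(-0.446056) = 0.327778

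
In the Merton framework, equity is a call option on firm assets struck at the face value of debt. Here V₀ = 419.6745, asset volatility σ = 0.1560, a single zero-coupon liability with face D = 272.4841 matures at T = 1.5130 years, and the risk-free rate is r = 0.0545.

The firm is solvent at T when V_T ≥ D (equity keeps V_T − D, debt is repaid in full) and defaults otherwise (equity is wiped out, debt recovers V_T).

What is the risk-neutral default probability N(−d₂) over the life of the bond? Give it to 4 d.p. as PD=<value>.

PD=0.0049

d₁ = [ln(V₀/D) + (r + σ²/2)T] / (σ√T)
   = [ln(419.6745/272.4841) + (0.0545 + 0.5·0.1560²)·1.5130] / (0.1560·√1.5130)
   = [0.431899 + 0.100869] / 0.191886 = 2.776476
d₂ = d₁ − σ√T = 2.776476 − 0.191886 = 2.584590
risk-neutral PD = N(−d₂) = N(-2.584590) = 0.004875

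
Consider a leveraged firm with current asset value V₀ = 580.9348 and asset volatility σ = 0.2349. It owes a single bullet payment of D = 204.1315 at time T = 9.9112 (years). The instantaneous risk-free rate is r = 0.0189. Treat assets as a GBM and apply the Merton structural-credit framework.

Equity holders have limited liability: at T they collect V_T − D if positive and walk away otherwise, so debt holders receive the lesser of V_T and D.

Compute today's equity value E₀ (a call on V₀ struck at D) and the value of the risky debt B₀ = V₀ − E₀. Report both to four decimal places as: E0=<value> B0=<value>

E0=416.0333 B0=164.9015

d₁ = [ln(V₀/D) + (r + σ²/2)T] / (σ√T)
   = [ln(580.9348/204.1315) + (0.0189 + 0.5·0.2349²)·9.9112] / (0.2349·√9.9112)
   = [1.045874 + 0.460762] / 0.739514 = 2.037334
d₂ = d₁ − σ√T = 2.037334 − 0.739514 = 1.297820
N(d₁) = 0.979192,  N(d₂) = 0.902825,  e^(−rT) = 0.829177
E₀ = V₀·N(d₁) − D·e^(−rT)·N(d₂)
   = 580.9348·0.979192 − 204.1315·0.829177·0.902825 = 416.033272
B₀ = V₀ − E₀ = 580.9348 − 416.033272 = 164.901528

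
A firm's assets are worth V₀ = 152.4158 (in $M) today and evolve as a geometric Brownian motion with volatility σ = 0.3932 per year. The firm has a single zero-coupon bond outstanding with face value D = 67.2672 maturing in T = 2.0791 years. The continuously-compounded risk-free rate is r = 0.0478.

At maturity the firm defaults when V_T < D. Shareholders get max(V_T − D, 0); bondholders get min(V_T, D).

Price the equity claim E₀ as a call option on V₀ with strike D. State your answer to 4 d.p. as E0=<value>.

d₁ = [ln(V₀/D) + (r + σ²/2)T] / (σ√T)
   = [ln(152.4158/67.2672) + (0.0478 + 0.5·0.3932²)·2.0791] / (0.3932·√2.0791)
   = [0.817940 + 0.260102] / 0.566958 = 1.901447
d₂ = d₁ − σ√T = 1.901447 − 0.566958 = 1.334489
N(d₁) = 0.971378,  N(d₂) = 0.908978,  e^(−rT) = 0.905398
E₀ = V₀·N(d₁) − D·e^(−rT)·N(d₂)
   = 152.4158·0.971378 − 67.2672·0.905398·0.908978 = 92.693384

E0=92.6934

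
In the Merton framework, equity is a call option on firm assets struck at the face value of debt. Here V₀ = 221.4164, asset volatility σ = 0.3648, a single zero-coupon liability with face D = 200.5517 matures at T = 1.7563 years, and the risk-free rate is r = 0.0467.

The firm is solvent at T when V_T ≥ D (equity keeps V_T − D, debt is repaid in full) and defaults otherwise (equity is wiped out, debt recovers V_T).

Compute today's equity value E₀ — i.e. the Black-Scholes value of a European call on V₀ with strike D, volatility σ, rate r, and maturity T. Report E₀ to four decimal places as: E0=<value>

d₁ = [ln(V₀/D) + (r + σ²/2)T] / (σ√T)
   = [ln(221.4164/200.5517) + (0.0467 + 0.5·0.3648²)·1.7563] / (0.3648·√1.7563)
   = [0.098973 + 0.198883] / 0.483453 = 0.616101
d₂ = d₁ − σ√T = 0.616101 − 0.483453 = 0.132648
N(d₁) = 0.731086,  N(d₂) = 0.552764,  e^(−rT) = 0.921254
E₀ = V₀·N(d₁) − D·e^(−rT)·N(d₂)
   = 221.4164·0.731086 − 200.5517·0.921254·0.552764 = 59.746234

E0=59.7462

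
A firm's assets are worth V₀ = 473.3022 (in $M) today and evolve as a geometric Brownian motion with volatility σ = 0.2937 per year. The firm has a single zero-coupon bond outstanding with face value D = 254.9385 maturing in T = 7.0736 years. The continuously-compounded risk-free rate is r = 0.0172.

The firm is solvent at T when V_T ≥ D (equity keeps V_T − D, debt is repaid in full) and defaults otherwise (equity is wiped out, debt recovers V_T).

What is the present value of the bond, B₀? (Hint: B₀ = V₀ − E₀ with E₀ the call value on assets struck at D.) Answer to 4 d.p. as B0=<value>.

d₁ = [ln(V₀/D) + (r + σ²/2)T] / (σ√T)
   = [ln(473.3022/254.9385) + (0.0172 + 0.5·0.2937²)·7.0736] / (0.2937·√7.0736)
   = [0.618712 + 0.426749] / 0.781132 = 1.338393
d₂ = d₁ − σ√T = 1.338393 − 0.781132 = 0.557261
N(d₁) = 0.909616,  N(d₂) = 0.711326,  e^(−rT) = 0.885444
E₀ = V₀·N(d₁) − D·e^(−rT)·N(d₂)
   = 473.3022·0.909616 − 254.9385·0.885444·0.711326 = 269.952943
B₀ = V₀ − E₀ = 473.3022 − 269.952943 = 203.349257

B0=203.3493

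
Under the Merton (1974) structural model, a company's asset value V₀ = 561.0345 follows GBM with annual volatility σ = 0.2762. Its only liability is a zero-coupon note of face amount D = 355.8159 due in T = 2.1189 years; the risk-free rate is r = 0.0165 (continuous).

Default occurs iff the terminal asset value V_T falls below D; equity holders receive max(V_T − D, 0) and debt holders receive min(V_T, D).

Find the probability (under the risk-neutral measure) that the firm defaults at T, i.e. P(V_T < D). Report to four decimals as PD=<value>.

PD=0.1542

d₁ = [ln(V₀/D) + (r + σ²/2)T] / (σ√T)
   = [ln(561.0345/355.8159) + (0.0165 + 0.5·0.2762²)·2.1189] / (0.2762·√2.1189)
   = [0.455369 + 0.115784] / 0.402049 = 1.420604
d₂ = d₁ − σ√T = 1.420604 − 0.402049 = 1.018555
risk-neutral PD = N(−d₂) = N(-1.018555) = 0.154207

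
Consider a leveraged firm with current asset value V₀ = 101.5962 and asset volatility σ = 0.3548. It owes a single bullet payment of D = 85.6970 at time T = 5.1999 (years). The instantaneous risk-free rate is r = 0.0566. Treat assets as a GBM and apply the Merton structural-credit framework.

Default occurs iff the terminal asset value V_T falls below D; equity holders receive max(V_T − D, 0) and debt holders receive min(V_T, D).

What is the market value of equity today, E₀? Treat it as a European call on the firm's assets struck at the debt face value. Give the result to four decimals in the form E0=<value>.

d₁ = [ln(V₀/D) + (r + σ²/2)T] / (σ√T)
   = [ln(101.5962/85.6970) + (0.0566 + 0.5·0.3548²)·5.1999] / (0.3548·√5.1999)
   = [0.170188 + 0.621604] / 0.809061 = 0.978656
d₂ = d₁ − σ√T = 0.978656 − 0.809061 = 0.169595
N(d₁) = 0.836125,  N(d₂) = 0.567336,  e^(−rT) = 0.745042
E₀ = V₀·N(d₁) − D·e^(−rT)·N(d₂)
   = 101.5962·0.836125 − 85.6970·0.745042·0.567336 = 48.723933

E0=48.7239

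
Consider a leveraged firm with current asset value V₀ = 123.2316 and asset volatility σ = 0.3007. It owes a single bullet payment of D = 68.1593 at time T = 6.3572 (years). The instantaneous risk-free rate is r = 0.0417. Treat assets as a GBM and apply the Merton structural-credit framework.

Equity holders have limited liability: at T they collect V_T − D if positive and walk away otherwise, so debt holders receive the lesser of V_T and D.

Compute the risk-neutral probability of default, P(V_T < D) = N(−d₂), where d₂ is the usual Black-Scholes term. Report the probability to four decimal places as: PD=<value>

PD=0.2261

d₁ = [ln(V₀/D) + (r + σ²/2)T] / (σ√T)
   = [ln(123.2316/68.1593) + (0.0417 + 0.5·0.3007²)·6.3572] / (0.3007·√6.3572)
   = [0.592218 + 0.552506] / 0.758170 = 1.509852
d₂ = d₁ − σ√T = 1.509852 − 0.758170 = 0.751682
risk-neutral PD = N(−d₂) = N(-0.751682) = 0.226121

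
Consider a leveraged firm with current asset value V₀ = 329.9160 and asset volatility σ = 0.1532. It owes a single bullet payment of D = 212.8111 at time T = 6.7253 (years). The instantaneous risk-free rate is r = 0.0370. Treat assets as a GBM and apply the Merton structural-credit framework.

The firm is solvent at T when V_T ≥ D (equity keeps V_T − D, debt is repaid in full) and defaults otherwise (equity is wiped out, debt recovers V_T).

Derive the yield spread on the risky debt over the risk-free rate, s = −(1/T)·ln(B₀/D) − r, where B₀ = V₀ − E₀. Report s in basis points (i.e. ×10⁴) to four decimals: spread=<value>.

spread=14.0159

d₁ = [ln(V₀/D) + (r + σ²/2)T] / (σ√T)
   = [ln(329.9160/212.8111) + (0.0370 + 0.5·0.1532²)·6.7253] / (0.1532·√6.7253)
   = [0.438433 + 0.327758] / 0.397296 = 1.928514
d₂ = d₁ − σ√T = 1.928514 − 0.397296 = 1.531217
N(d₁) = 0.973104,  N(d₂) = 0.937142,  e^(−rT) = 0.779708
E₀ = V₀·N(d₁) − D·e^(−rT)·N(d₂)
   = 329.9160·0.973104 − 212.8111·0.779708·0.937142 = 165.542267
B₀ = V₀ − E₀ = 329.9160 − 165.542267 = 164.373733
spread = −(1/T)·ln(B₀/D) − r = −(1/6.7253)·ln(164.373733/212.8111) − 0.0370 = 0.00140159
in basis points: 0.00140159 × 10⁴ = 14.0159 bp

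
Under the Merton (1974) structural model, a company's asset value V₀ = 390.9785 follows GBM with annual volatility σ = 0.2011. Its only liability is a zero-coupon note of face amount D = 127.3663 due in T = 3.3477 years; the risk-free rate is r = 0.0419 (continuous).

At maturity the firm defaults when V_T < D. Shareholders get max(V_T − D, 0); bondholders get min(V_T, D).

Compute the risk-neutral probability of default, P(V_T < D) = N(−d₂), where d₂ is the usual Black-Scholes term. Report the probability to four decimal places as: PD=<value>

PD=0.0006

d₁ = [ln(V₀/D) + (r + σ²/2)T] / (σ√T)
   = [ln(390.9785/127.3663) + (0.0419 + 0.5·0.2011²)·3.3477] / (0.2011·√3.3477)
   = [1.121585 + 0.207961] / 0.367947 = 3.613418
d₂ = d₁ − σ√T = 3.613418 − 0.367947 = 3.245471
risk-neutral PD = N(−d₂) = N(-3.245471) = 0.000586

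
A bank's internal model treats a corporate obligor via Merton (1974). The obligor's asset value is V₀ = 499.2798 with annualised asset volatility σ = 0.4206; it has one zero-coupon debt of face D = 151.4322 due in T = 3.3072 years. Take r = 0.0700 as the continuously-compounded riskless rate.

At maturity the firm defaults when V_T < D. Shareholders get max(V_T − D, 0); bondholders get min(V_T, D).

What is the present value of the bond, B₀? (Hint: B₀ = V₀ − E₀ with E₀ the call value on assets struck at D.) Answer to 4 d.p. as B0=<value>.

d₁ = [ln(V₀/D) + (r + σ²/2)T] / (σ√T)
   = [ln(499.2798/151.4322) + (0.0700 + 0.5·0.4206²)·3.3072] / (0.4206·√3.3072)
   = [1.193029 + 0.524033] / 0.764891 = 2.244845
d₂ = d₁ − σ√T = 2.244845 − 0.764891 = 1.479954
N(d₁) = 0.987611,  N(d₂) = 0.930557,  e^(−rT) = 0.793340
E₀ = V₀·N(d₁) − D·e^(−rT)·N(d₂)
   = 499.2798·0.987611 − 151.4322·0.793340·0.930557 = 381.299706
B₀ = V₀ − E₀ = 499.2798 − 381.299706 = 117.980094

B0=117.9801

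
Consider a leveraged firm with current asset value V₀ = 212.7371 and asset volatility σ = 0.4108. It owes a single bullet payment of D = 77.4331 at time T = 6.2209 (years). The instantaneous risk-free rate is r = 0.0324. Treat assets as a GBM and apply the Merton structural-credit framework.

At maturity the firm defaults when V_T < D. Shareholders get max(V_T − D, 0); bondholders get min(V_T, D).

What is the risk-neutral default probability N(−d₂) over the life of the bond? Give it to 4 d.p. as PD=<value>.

d₁ = [ln(V₀/D) + (r + σ²/2)T] / (σ√T)
   = [ln(212.7371/77.4331) + (0.0324 + 0.5·0.4108²)·6.2209] / (0.4108·√6.2209)
   = [1.010643 + 0.726466] / 1.024606 = 1.695392
d₂ = d₁ − σ√T = 1.695392 − 1.024606 = 0.670785
risk-neutral PD = N(−d₂) = N(-0.670785) = 0.251179

PD=0.2512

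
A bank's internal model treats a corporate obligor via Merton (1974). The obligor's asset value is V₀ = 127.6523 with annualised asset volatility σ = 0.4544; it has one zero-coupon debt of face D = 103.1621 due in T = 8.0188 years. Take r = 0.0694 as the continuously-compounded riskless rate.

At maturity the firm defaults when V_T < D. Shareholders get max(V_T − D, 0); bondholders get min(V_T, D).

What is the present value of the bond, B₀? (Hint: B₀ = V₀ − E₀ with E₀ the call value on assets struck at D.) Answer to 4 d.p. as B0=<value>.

B0=42.1854

d₁ = [ln(V₀/D) + (r + σ²/2)T] / (σ√T)
   = [ln(127.6523/103.1621) + (0.0694 + 0.5·0.4544²)·8.0188] / (0.4544·√8.0188)
   = [0.213009 + 1.384363] / 1.286747 = 1.241404
d₂ = d₁ − σ√T = 1.241404 − 1.286747 = -0.045343
N(d₁) = 0.892772,  N(d₂) = 0.481917,  e^(−rT) = 0.573209
E₀ = V₀·N(d₁) − D·e^(−rT)·N(d₂)
   = 127.6523·0.892772 − 103.1621·0.573209·0.481917 = 85.466940
B₀ = V₀ − E₀ = 127.6523 − 85.466940 = 42.185360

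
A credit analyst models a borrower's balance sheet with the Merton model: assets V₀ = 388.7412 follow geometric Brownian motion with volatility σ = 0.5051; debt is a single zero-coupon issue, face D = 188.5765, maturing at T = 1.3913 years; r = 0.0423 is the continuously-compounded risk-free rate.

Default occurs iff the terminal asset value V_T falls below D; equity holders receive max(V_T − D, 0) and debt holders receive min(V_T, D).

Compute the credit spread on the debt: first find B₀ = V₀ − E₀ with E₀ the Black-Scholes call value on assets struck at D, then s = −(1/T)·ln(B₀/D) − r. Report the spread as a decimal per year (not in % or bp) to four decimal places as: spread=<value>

d₁ = [ln(V₀/D) + (r + σ²/2)T] / (σ√T)
   = [ln(388.7412/188.5765) + (0.0423 + 0.5·0.5051²)·1.3913] / (0.5051·√1.3913)
   = [0.723410 + 0.236330] / 0.595783 = 1.610891
d₂ = d₁ − σ√T = 1.610891 − 0.595783 = 1.015108
N(d₁) = 0.946398,  N(d₂) = 0.844973,  e^(−rT) = 0.942846
E₀ = V₀·N(d₁) − D·e^(−rT)·N(d₂)
   = 388.7412·0.946398 − 188.5765·0.942846·0.844973 = 217.668941
B₀ = V₀ − E₀ = 388.7412 − 217.668941 = 171.072259
spread = −(1/T)·ln(B₀/D) − r = −(1/1.3913)·ln(171.072259/188.5765) − 0.0423 = 0.02771921

spread=0.0277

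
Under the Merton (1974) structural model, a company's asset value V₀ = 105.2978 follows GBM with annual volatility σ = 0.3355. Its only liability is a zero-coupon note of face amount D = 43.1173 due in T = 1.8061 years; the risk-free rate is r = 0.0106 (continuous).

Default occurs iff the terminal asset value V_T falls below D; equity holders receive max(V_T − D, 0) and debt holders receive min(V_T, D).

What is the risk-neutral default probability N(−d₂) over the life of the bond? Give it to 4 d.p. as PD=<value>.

PD=0.0361

d₁ = [ln(V₀/D) + (r + σ²/2)T] / (σ√T)
   = [ln(105.2978/43.1173) + (0.0106 + 0.5·0.3355²)·1.8061] / (0.3355·√1.8061)
   = [0.892868 + 0.120792] / 0.450883 = 2.248170
d₂ = d₁ − σ√T = 2.248170 − 0.450883 = 1.797287
risk-neutral PD = N(−d₂) = N(-1.797287) = 0.036145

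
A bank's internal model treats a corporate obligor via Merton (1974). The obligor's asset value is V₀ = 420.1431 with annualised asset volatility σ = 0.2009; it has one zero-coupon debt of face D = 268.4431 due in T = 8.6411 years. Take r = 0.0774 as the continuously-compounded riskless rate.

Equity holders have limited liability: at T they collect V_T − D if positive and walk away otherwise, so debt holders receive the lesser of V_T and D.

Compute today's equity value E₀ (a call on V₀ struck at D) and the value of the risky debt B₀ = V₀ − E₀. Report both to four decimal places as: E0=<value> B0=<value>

d₁ = [ln(V₀/D) + (r + σ²/2)T] / (σ√T)
   = [ln(420.1431/268.4431) + (0.0774 + 0.5·0.2009²)·8.6411] / (0.2009·√8.6411)
   = [0.447956 + 0.843202] / 0.590561 = 2.186327
d₂ = d₁ − σ√T = 2.186327 − 0.590561 = 1.595766
N(d₁) = 0.985604,  N(d₂) = 0.944730,  e^(−rT) = 0.512312
E₀ = V₀·N(d₁) − D·e^(−rT)·N(d₂)
   = 420.1431·0.985604 − 268.4431·0.512312·0.944730 = 284.169283
B₀ = V₀ − E₀ = 420.1431 − 284.169283 = 135.973817

E0=284.1693 B0=135.9738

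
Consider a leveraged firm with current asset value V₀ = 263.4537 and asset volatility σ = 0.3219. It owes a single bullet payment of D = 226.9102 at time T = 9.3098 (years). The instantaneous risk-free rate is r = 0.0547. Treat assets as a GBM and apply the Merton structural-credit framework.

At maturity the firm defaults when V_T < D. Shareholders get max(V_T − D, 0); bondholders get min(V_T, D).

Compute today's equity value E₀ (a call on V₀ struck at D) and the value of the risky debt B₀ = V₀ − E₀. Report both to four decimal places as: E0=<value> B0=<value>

d₁ = [ln(V₀/D) + (r + σ²/2)T] / (σ√T)
   = [ln(263.4537/226.9102) + (0.0547 + 0.5·0.3219²)·9.3098] / (0.3219·√9.3098)
   = [0.149323 + 0.991585] / 0.982180 = 1.161608
d₂ = d₁ − σ√T = 1.161608 − 0.982180 = 0.179428
N(d₁) = 0.877303,  N(d₂) = 0.571199,  e^(−rT) = 0.600948
E₀ = V₀·N(d₁) − D·e^(−rT)·N(d₂)
   = 263.4537·0.877303 − 226.9102·0.600948·0.571199 = 153.239147
B₀ = V₀ − E₀ = 263.4537 − 153.239147 = 110.214553

E0=153.2391 B0=110.2146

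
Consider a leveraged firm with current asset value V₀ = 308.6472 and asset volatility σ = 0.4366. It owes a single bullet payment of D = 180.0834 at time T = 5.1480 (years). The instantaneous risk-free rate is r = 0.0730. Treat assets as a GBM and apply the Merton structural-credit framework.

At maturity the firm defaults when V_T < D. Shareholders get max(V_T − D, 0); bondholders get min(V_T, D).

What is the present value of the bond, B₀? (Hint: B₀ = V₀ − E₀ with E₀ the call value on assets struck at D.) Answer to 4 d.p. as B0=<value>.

B0=106.4003

d₁ = [ln(V₀/D) + (r + σ²/2)T] / (σ√T)
   = [ln(308.6472/180.0834) + (0.0730 + 0.5·0.4366²)·5.1480] / (0.4366·√5.1480)
   = [0.538779 + 0.866459] / 0.990611 = 1.418557
d₂ = d₁ − σ√T = 1.418557 − 0.990611 = 0.427946
N(d₁) = 0.921986,  N(d₂) = 0.665655,  e^(−rT) = 0.686737
E₀ = V₀·N(d₁) − D·e^(−rT)·N(d₂)
   = 308.6472·0.921986 − 180.0834·0.686737·0.665655 = 202.246877
B₀ = V₀ − E₀ = 308.6472 − 202.246877 = 106.400323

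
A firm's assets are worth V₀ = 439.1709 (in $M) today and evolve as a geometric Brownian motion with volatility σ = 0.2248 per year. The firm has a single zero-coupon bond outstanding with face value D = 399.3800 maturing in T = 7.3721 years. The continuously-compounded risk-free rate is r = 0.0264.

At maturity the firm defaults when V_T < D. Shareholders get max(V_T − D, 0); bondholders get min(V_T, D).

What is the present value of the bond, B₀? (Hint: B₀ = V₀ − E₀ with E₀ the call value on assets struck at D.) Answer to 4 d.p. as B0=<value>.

d₁ = [ln(V₀/D) + (r + σ²/2)T] / (σ√T)
   = [ln(439.1709/399.3800) + (0.0264 + 0.5·0.2248²)·7.3721] / (0.2248·√7.3721)
   = [0.094975 + 0.380898] / 0.610368 = 0.779650
d₂ = d₁ − σ√T = 0.779650 − 0.610368 = 0.169281
N(d₁) = 0.782201,  N(d₂) = 0.567212,  e^(−rT) = 0.823145
E₀ = V₀·N(d₁) − D·e^(−rT)·N(d₂)
   = 439.1709·0.782201 − 399.3800·0.823145·0.567212 = 157.050479
B₀ = V₀ − E₀ = 439.1709 − 157.050479 = 282.120421

B0=282.1204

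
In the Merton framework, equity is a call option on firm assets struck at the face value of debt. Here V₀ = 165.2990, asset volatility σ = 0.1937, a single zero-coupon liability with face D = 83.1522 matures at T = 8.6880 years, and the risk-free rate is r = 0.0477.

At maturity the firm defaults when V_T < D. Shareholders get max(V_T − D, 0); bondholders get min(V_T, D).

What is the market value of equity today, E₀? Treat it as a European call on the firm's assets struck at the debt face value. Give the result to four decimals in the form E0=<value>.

d₁ = [ln(V₀/D) + (r + σ²/2)T] / (σ√T)
   = [ln(165.2990/83.1522) + (0.0477 + 0.5·0.1937²)·8.6880] / (0.1937·√8.6880)
   = [0.687083 + 0.577403] / 0.570939 = 2.214750
d₂ = d₁ − σ√T = 2.214750 − 0.570939 = 1.643811
N(d₁) = 0.986611,  N(d₂) = 0.949892,  e^(−rT) = 0.660725
E₀ = V₀·N(d₁) − D·e^(−rT)·N(d₂)
   = 165.2990·0.986611 − 83.1522·0.660725·0.949892 = 110.898089

E0=110.8981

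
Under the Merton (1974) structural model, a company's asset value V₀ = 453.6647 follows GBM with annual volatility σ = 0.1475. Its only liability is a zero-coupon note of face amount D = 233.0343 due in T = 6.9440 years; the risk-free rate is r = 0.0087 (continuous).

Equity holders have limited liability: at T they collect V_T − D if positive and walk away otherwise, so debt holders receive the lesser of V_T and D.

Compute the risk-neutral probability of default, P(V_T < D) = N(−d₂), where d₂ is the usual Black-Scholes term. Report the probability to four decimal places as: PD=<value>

PD=0.0470

d₁ = [ln(V₀/D) + (r + σ²/2)T] / (σ√T)
   = [ln(453.6647/233.0343) + (0.0087 + 0.5·0.1475²)·6.9440] / (0.1475·√6.9440)
   = [0.666173 + 0.135950] / 0.388684 = 2.063689
d₂ = d₁ − σ√T = 2.063689 − 0.388684 = 1.675005
risk-neutral PD = N(−d₂) = N(-1.675005) = 0.046967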